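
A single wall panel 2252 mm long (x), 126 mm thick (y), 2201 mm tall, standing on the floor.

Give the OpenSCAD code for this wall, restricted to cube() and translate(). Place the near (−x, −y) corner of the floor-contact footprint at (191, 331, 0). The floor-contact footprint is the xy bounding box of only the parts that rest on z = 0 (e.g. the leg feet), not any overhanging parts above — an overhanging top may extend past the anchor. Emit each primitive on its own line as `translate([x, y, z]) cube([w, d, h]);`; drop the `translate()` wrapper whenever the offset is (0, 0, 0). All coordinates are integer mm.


translate([191, 331, 0]) cube([2252, 126, 2201]);


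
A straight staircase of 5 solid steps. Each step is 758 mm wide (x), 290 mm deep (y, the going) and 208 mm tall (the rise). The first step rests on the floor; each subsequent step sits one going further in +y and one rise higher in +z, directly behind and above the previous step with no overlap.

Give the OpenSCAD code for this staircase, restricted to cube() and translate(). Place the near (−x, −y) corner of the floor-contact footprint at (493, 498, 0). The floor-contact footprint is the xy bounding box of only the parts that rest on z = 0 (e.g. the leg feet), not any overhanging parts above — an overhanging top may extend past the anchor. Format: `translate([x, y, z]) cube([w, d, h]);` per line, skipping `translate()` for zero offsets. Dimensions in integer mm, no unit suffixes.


translate([493, 498, 0]) cube([758, 290, 208]);
translate([493, 788, 208]) cube([758, 290, 208]);
translate([493, 1078, 416]) cube([758, 290, 208]);
translate([493, 1368, 624]) cube([758, 290, 208]);
translate([493, 1658, 832]) cube([758, 290, 208]);


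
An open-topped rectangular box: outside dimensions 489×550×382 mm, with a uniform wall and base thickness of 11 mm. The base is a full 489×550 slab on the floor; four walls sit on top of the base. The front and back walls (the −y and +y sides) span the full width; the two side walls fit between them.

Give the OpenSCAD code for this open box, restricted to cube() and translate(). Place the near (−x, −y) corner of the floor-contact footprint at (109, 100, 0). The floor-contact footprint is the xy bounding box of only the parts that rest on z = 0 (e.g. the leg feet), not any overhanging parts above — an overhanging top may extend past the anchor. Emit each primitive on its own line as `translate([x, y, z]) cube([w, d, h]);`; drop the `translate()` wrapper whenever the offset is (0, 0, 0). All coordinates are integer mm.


translate([109, 100, 0]) cube([489, 550, 11]);
translate([109, 100, 11]) cube([489, 11, 371]);
translate([109, 639, 11]) cube([489, 11, 371]);
translate([109, 111, 11]) cube([11, 528, 371]);
translate([587, 111, 11]) cube([11, 528, 371]);


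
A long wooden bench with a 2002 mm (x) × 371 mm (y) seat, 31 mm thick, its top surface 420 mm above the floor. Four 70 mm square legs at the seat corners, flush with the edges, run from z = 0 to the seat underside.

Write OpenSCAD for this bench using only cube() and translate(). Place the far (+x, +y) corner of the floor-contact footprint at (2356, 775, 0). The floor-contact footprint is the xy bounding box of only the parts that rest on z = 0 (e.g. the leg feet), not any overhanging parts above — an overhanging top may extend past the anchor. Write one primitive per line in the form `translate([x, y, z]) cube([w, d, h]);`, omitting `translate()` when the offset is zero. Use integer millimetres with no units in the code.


// leg_h = 420 − 31 = 389
translate([354, 404, 389]) cube([2002, 371, 31]);
translate([354, 404, 0]) cube([70, 70, 389]);
translate([354, 705, 0]) cube([70, 70, 389]);
translate([2286, 404, 0]) cube([70, 70, 389]);
translate([2286, 705, 0]) cube([70, 70, 389]);


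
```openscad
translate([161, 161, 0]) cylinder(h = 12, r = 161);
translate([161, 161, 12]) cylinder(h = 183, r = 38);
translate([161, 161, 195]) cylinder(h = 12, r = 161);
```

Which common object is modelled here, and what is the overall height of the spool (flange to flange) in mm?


A spool. The overall height is 207 mm.

Three coaxial cylinders, large–small–large — a spool. Two 12 mm flanges and a 183 mm core give 12 + 183 + 12 = 207 mm.


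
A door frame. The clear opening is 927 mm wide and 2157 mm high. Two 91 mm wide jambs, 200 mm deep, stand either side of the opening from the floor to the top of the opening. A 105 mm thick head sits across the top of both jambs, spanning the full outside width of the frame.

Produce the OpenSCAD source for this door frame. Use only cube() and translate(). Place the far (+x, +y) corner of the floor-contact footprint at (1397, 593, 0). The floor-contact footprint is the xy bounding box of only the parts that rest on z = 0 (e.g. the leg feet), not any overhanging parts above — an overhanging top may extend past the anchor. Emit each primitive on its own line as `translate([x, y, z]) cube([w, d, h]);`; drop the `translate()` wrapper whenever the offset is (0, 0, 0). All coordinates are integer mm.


translate([288, 393, 0]) cube([91, 200, 2157]);
translate([1306, 393, 0]) cube([91, 200, 2157]);
translate([288, 393, 2157]) cube([1109, 200, 105]);


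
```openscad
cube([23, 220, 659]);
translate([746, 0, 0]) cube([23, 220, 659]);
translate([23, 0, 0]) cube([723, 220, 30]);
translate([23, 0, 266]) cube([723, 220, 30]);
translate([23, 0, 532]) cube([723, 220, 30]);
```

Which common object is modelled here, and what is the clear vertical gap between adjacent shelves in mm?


A bookshelf. The clear shelf gap is 236 mm.

Two tall side panels with 3 horizontal boards between them — a bookshelf. The first two shelf undersides are at z = 0 and z = 266; with shelf thickness 30, the clear gap is 266 − 0 − 30 = 236 mm.


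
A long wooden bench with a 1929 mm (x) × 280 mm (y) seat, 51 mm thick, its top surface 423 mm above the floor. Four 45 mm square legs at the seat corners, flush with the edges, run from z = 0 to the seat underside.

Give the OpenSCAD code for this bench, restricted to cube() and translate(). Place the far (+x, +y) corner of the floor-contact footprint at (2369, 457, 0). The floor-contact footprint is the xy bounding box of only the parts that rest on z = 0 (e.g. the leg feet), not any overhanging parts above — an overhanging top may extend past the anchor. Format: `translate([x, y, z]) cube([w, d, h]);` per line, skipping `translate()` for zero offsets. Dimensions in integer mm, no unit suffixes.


translate([440, 177, 372]) cube([1929, 280, 51]);
translate([440, 177, 0]) cube([45, 45, 372]);
translate([440, 412, 0]) cube([45, 45, 372]);
translate([2324, 177, 0]) cube([45, 45, 372]);
translate([2324, 412, 0]) cube([45, 45, 372]);


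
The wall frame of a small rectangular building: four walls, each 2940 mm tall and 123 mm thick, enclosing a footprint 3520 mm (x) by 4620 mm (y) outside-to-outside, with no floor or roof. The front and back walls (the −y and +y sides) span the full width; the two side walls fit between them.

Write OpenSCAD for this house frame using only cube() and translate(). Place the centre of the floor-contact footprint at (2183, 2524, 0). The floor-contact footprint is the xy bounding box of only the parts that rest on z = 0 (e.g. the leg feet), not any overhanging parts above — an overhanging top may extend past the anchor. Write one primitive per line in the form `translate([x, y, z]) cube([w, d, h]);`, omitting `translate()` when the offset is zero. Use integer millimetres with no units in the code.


translate([423, 214, 0]) cube([3520, 123, 2940]);
translate([423, 4711, 0]) cube([3520, 123, 2940]);
translate([423, 337, 0]) cube([123, 4374, 2940]);
translate([3820, 337, 0]) cube([123, 4374, 2940]);


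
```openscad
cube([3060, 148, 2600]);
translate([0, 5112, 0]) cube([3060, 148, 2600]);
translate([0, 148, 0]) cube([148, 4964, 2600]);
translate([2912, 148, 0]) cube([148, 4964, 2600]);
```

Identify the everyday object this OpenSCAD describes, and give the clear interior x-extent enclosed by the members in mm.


A house (or room) frame. The interior width is 2764 mm.

Four 2600 mm walls enclosing a rectangle with no floor or roof — a room or house frame. Outside width is 3060 mm and wall thickness is 148 mm, so the interior width is 3060 − 2 × 148 = 2764 mm.


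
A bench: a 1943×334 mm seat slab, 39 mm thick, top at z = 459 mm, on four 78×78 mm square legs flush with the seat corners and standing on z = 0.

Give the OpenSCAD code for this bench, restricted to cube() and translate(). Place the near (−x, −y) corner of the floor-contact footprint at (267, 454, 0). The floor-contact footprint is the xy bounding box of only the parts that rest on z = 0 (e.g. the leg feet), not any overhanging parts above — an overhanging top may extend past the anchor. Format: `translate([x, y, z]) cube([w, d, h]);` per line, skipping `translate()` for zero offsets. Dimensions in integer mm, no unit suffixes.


translate([267, 454, 420]) cube([1943, 334, 39]);
translate([267, 454, 0]) cube([78, 78, 420]);
translate([267, 710, 0]) cube([78, 78, 420]);
translate([2132, 454, 0]) cube([78, 78, 420]);
translate([2132, 710, 0]) cube([78, 78, 420]);


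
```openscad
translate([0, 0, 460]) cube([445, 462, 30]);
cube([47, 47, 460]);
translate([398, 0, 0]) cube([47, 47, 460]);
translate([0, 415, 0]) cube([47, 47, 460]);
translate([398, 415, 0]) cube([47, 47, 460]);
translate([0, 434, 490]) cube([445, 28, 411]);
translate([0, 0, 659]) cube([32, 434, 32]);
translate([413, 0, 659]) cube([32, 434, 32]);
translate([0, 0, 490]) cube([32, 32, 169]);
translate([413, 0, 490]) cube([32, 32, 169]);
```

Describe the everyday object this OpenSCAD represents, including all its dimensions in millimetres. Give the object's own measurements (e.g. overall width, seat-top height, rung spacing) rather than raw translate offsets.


A chair. The seat is a 445×462×30 mm slab with its top at z = 490 mm, on four 47×47 mm corner legs (flush with the seat edges, standing on z = 0). A flat backrest 28 mm thick, 411 mm tall, spans the full seat width and rises from the seat top along its +y edge, rear face flush with the rear of the seat. Two armrests of 32×32 mm section run along each side from the seat's front edge to the front of the backrest, top faces 201 mm above the seat top and outer faces flush with the seat's x-edges; a 32×32 mm post under the front of each armrest stands on the seat at the front corner.


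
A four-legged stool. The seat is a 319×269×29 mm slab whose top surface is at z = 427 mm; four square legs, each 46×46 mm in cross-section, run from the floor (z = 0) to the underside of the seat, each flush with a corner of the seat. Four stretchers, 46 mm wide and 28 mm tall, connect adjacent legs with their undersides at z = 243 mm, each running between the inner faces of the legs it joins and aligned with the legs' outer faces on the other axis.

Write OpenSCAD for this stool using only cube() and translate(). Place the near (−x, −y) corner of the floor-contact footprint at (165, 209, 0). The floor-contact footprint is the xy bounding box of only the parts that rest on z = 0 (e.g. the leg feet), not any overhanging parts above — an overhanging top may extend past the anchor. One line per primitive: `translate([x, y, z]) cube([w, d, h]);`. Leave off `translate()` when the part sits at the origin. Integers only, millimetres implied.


translate([165, 209, 398]) cube([319, 269, 29]);
translate([165, 209, 0]) cube([46, 46, 398]);
translate([438, 209, 0]) cube([46, 46, 398]);
translate([165, 432, 0]) cube([46, 46, 398]);
translate([438, 432, 0]) cube([46, 46, 398]);
translate([211, 209, 243]) cube([227, 46, 28]);
translate([211, 432, 243]) cube([227, 46, 28]);
translate([165, 255, 243]) cube([46, 177, 28]);
translate([438, 255, 243]) cube([46, 177, 28]);


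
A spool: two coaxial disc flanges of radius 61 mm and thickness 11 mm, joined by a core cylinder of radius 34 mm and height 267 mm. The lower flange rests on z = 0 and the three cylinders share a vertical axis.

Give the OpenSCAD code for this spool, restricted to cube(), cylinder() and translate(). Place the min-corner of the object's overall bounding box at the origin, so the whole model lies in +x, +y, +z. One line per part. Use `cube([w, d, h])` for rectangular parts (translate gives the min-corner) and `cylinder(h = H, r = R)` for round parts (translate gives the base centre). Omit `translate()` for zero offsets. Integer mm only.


translate([61, 61, 0]) cylinder(h = 11, r = 61);
translate([61, 61, 11]) cylinder(h = 267, r = 34);
translate([61, 61, 278]) cylinder(h = 11, r = 61);


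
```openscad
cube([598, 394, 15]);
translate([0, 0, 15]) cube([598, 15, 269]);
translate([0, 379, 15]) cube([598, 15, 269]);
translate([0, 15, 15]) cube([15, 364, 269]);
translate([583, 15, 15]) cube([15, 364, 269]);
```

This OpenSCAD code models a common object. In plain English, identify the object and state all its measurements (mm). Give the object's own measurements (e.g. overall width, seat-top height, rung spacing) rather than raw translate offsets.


An open-topped rectangular box: outside dimensions 598×394×284 mm, with a uniform wall and base thickness of 15 mm. The base is a full 598×394 slab on the floor; four walls sit on top of the base. The front and back walls (the −y and +y sides) span the full width; the two side walls fit between them.


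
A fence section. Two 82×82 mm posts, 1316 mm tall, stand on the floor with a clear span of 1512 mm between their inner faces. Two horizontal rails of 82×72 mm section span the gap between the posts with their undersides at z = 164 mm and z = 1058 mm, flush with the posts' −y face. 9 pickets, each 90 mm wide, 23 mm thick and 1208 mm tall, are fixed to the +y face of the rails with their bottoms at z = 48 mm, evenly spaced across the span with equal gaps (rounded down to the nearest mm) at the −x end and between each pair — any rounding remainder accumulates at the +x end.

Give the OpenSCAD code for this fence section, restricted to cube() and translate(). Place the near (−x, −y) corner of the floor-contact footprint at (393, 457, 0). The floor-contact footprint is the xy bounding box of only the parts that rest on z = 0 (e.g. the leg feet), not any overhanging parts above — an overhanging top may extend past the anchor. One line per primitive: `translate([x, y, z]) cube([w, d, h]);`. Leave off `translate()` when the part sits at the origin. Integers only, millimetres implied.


translate([393, 457, 0]) cube([82, 82, 1316]);
translate([1987, 457, 0]) cube([82, 82, 1316]);
translate([475, 457, 164]) cube([1512, 82, 72]);
translate([475, 457, 1058]) cube([1512, 82, 72]);
translate([545, 539, 48]) cube([90, 23, 1208]);
translate([705, 539, 48]) cube([90, 23, 1208]);
translate([865, 539, 48]) cube([90, 23, 1208]);
translate([1025, 539, 48]) cube([90, 23, 1208]);
translate([1185, 539, 48]) cube([90, 23, 1208]);
translate([1345, 539, 48]) cube([90, 23, 1208]);
translate([1505, 539, 48]) cube([90, 23, 1208]);
translate([1665, 539, 48]) cube([90, 23, 1208]);
translate([1825, 539, 48]) cube([90, 23, 1208]);


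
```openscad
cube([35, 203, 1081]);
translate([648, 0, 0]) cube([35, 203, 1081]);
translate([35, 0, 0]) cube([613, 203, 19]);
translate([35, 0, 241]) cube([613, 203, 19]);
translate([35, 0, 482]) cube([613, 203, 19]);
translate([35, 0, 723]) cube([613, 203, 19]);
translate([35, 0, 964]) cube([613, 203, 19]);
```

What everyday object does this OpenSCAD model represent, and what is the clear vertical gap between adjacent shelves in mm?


A bookshelf. The clear shelf gap is 222 mm.

Two tall side panels with 5 horizontal boards between them — a bookshelf. The first two shelf undersides are at z = 0 and z = 241; with shelf thickness 19, the clear gap is 241 − 0 − 19 = 222 mm.


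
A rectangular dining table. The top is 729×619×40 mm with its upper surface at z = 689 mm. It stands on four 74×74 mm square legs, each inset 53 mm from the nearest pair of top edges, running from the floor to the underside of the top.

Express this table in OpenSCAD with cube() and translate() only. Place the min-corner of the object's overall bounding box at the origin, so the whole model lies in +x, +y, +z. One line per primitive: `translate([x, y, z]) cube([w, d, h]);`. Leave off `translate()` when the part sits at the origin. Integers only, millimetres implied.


// leg_h = 689 - 40 = 649
translate([0, 0, 649]) cube([729, 619, 40]);
translate([53, 53, 0]) cube([74, 74, 649]);
translate([602, 53, 0]) cube([74, 74, 649]);
translate([53, 492, 0]) cube([74, 74, 649]);
translate([602, 492, 0]) cube([74, 74, 649]);


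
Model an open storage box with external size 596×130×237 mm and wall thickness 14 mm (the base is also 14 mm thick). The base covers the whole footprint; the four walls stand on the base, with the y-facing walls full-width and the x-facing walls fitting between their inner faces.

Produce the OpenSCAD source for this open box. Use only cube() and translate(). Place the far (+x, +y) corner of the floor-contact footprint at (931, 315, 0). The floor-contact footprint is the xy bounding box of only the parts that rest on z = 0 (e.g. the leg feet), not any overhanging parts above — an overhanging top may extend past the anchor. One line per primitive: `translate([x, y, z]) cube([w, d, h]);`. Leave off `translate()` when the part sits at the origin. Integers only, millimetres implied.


translate([335, 185, 0]) cube([596, 130, 14]);
translate([335, 185, 14]) cube([596, 14, 223]);
translate([335, 301, 14]) cube([596, 14, 223]);
translate([335, 199, 14]) cube([14, 102, 223]);
translate([917, 199, 14]) cube([14, 102, 223]);


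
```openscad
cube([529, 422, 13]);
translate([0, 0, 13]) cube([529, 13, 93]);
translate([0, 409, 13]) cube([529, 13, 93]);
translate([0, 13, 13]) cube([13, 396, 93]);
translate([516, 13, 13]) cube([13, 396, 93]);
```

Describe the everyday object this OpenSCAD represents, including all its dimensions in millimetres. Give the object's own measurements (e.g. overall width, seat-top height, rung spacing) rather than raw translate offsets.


An open-topped rectangular box: outside dimensions 529×422×106 mm, with a uniform wall and base thickness of 13 mm. The base is a full 529×422 slab on the floor; four walls sit on top of the base. The front and back walls (the −y and +y sides) span the full width; the two side walls fit between them.


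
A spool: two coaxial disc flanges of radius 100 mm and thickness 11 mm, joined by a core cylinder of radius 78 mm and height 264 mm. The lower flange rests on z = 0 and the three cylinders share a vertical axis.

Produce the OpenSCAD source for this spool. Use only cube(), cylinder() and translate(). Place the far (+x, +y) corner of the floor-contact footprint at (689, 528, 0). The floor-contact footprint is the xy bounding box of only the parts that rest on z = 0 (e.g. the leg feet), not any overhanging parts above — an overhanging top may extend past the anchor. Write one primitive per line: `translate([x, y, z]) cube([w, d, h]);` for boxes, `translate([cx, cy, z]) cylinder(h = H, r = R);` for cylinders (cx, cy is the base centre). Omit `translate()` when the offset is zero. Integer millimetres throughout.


translate([589, 428, 0]) cylinder(h = 11, r = 100);
translate([589, 428, 11]) cylinder(h = 264, r = 78);
translate([589, 428, 275]) cylinder(h = 11, r = 100);


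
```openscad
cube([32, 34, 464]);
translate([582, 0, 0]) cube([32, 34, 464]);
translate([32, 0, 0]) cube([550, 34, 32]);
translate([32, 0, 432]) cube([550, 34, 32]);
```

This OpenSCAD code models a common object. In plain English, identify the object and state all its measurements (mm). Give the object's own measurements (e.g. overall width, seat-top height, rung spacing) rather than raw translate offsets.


A rectangular picture frame lying in the x–z plane (depth along y). The opening is 550 mm wide (x) by 400 mm tall (z), surrounded by a border 32 mm wide on all four sides. The frame is 34 mm deep and is made of two full-height vertical stiles with two horizontal rails fitted between them.


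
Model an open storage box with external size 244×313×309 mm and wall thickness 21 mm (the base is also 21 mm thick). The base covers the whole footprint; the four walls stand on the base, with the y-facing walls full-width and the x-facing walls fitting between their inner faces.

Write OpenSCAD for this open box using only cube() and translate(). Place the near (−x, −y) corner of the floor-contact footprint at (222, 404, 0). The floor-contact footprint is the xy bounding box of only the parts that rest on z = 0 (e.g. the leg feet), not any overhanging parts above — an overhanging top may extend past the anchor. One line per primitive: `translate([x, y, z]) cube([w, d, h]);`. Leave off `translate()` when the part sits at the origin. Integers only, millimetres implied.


translate([222, 404, 0]) cube([244, 313, 21]);
translate([222, 404, 21]) cube([244, 21, 288]);
translate([222, 696, 21]) cube([244, 21, 288]);
translate([222, 425, 21]) cube([21, 271, 288]);
translate([445, 425, 21]) cube([21, 271, 288]);


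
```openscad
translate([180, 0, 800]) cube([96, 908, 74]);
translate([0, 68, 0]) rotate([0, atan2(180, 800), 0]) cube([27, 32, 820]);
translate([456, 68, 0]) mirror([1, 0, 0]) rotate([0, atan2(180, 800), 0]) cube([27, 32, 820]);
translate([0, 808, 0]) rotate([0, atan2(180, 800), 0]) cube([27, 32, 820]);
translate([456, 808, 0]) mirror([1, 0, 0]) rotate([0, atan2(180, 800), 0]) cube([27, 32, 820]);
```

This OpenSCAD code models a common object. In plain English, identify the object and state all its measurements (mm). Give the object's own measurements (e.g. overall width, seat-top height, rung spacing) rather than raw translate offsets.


A sawhorse. A 96×908×74 mm beam (x, y, z) sits on two A-frame leg pairs. Each pair is two raked legs of 27×32 mm section (32 mm along y) splaying symmetrically in x. Each leg rises 800 mm vertically over 180 mm of horizontal reach and is 820 mm long along its own axis. Every leg's outer bottom edge rests on the floor and its outer top edge meets a bottom edge of the beam — the left legs (tilting toward +x) meet the beam's −x bottom edge, the right legs (their mirror images, tilting toward −x) meet its +x bottom edge — so the leg tops tuck under the beam, the beam's underside is 800 mm above the floor, and the feet are 456 mm apart outside-to-outside with the beam centred between them. The two leg pairs are set in 68 mm from either end of the beam.


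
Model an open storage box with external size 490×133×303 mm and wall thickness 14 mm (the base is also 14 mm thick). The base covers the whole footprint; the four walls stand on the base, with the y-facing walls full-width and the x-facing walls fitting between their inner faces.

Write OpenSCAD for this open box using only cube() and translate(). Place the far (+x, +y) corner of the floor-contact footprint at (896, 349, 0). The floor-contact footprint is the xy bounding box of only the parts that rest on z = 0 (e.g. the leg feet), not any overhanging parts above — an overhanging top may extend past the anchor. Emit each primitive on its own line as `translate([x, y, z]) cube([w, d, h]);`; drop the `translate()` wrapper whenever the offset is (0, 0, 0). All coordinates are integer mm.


translate([406, 216, 0]) cube([490, 133, 14]);
translate([406, 216, 14]) cube([490, 14, 289]);
translate([406, 335, 14]) cube([490, 14, 289]);
translate([406, 230, 14]) cube([14, 105, 289]);
translate([882, 230, 14]) cube([14, 105, 289]);


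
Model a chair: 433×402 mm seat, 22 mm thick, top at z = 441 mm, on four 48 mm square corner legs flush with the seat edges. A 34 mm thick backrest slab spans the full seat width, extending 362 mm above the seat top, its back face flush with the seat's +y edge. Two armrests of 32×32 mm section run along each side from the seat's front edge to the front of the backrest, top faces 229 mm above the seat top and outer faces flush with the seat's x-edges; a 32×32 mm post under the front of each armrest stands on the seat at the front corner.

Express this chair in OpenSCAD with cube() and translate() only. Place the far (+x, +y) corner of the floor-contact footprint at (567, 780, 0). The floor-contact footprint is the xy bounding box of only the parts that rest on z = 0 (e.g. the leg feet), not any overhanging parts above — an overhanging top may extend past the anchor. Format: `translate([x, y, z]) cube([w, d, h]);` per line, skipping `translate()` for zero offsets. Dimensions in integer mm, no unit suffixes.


translate([134, 378, 419]) cube([433, 402, 22]);
translate([134, 378, 0]) cube([48, 48, 419]);
translate([519, 378, 0]) cube([48, 48, 419]);
translate([134, 732, 0]) cube([48, 48, 419]);
translate([519, 732, 0]) cube([48, 48, 419]);
translate([134, 746, 441]) cube([433, 34, 362]);
translate([134, 378, 638]) cube([32, 368, 32]);
translate([535, 378, 638]) cube([32, 368, 32]);
translate([134, 378, 441]) cube([32, 32, 197]);
translate([535, 378, 441]) cube([32, 32, 197]);


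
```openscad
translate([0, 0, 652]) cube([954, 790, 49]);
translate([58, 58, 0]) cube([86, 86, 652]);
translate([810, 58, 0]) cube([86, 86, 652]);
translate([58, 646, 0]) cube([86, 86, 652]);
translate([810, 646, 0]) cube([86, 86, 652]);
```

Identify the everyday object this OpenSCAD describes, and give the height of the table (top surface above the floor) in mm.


A table. The table height is 701 mm.

A 954×790×49 slab sits at z = 652 on four 86 mm square posts — a table. The top surface is at 652 + 49 = 701 mm.


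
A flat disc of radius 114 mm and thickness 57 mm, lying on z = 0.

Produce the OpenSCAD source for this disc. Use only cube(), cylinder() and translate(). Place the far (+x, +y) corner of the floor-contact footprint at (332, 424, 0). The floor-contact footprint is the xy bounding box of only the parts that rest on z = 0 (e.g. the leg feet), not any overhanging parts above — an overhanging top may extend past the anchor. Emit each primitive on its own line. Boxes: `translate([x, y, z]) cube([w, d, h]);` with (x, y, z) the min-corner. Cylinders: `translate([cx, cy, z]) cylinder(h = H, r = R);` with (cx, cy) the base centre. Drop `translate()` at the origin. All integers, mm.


translate([218, 310, 0]) cylinder(h = 57, r = 114);


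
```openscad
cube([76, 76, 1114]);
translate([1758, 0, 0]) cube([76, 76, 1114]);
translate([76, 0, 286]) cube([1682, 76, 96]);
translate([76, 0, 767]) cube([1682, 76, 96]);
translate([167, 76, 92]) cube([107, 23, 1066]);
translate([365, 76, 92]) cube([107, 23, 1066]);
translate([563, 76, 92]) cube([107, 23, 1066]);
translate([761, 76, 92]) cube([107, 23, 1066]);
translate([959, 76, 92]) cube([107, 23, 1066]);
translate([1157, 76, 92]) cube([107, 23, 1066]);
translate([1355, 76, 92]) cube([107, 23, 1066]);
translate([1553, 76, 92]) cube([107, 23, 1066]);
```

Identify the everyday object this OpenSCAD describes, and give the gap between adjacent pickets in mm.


A fence section. The picket gap is 91 mm.

Two posts, two rails, 8 pickets — a fence section. Span 1682 mm holds 8 pickets of 107 mm with 9 equal gaps: ⌊(1682 − 8·107) / 9⌋ = 91 mm.


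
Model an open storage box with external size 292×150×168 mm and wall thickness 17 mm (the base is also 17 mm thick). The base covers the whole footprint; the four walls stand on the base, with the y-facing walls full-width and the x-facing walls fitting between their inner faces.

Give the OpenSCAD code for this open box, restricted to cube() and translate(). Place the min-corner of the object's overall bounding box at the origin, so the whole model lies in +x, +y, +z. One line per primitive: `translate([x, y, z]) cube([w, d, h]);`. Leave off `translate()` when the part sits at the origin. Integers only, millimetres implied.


cube([292, 150, 17]);
translate([0, 0, 17]) cube([292, 17, 151]);
translate([0, 133, 17]) cube([292, 17, 151]);
translate([0, 17, 17]) cube([17, 116, 151]);
translate([275, 17, 17]) cube([17, 116, 151]);


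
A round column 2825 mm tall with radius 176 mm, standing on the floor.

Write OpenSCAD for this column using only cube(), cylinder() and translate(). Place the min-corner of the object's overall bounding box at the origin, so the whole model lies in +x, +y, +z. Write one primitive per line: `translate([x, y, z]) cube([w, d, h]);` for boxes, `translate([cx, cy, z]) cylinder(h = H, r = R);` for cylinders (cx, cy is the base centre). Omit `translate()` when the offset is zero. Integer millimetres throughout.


translate([176, 176, 0]) cylinder(h = 2825, r = 176);


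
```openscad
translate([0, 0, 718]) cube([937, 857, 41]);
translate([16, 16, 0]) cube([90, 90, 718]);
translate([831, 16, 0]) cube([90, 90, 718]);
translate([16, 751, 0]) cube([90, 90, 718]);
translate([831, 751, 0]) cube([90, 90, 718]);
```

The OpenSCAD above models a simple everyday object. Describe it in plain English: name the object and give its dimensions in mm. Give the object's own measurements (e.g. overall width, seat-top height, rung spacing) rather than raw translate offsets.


A rectangular dining table. The top is 937×857×41 mm with its upper surface at z = 759 mm. It stands on four 90×90 mm square legs, each inset 16 mm from the nearest pair of top edges, running from the floor to the underside of the top.


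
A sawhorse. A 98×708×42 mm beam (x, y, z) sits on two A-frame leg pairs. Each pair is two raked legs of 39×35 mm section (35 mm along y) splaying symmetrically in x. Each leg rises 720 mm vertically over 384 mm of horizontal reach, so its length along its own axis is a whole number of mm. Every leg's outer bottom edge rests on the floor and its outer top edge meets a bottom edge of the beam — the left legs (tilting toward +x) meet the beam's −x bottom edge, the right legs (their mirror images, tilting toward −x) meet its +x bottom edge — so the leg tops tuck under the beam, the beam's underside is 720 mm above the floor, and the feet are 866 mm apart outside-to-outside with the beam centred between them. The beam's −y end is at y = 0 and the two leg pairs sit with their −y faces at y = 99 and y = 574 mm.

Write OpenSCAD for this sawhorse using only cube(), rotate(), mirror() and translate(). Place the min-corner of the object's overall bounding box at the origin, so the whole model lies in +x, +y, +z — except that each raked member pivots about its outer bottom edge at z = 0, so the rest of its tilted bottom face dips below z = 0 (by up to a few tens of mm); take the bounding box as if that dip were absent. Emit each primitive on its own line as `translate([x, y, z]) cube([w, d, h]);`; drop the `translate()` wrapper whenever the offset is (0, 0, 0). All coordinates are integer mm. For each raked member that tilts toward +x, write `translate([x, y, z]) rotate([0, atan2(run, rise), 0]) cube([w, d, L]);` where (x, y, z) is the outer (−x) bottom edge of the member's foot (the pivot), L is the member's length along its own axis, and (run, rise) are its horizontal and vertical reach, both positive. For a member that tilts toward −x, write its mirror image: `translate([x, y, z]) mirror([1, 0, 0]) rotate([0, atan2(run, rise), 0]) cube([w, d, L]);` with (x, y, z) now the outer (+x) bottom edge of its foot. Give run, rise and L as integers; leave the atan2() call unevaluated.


// leg length = √(384² + 720²) = 816
// right-leg outer foot x = 2·384 + 98 = 866
// beam min-corner = (384, 0, 720)
translate([384, 0, 720]) cube([98, 708, 42]);
translate([0, 99, 0]) rotate([0, atan2(384, 720), 0]) cube([39, 35, 816]);
translate([866, 99, 0]) mirror([1, 0, 0]) rotate([0, atan2(384, 720), 0]) cube([39, 35, 816]);
translate([0, 574, 0]) rotate([0, atan2(384, 720), 0]) cube([39, 35, 816]);
translate([866, 574, 0]) mirror([1, 0, 0]) rotate([0, atan2(384, 720), 0]) cube([39, 35, 816]);


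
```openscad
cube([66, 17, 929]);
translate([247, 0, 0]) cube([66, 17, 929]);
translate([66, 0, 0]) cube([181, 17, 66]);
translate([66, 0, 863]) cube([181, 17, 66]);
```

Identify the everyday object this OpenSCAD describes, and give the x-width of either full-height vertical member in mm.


A picture frame. The border width is 66 mm.

Four thin pieces enclosing a rectangular opening — a picture frame. The two full-height stiles are 929 mm tall; the top rail sits at z = 863 and is 66 mm tall, so the border above the opening is 929 − 863 = 66 mm, matching the stile x-width.


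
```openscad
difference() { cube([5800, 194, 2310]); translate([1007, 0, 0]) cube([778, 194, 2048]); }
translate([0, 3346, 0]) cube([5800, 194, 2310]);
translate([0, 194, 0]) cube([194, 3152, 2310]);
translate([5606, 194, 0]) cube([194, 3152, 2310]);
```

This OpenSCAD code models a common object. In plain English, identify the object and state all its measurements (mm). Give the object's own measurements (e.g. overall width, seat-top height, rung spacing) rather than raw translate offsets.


A single room: four walls, each 2310 mm tall and 194 mm thick, enclosing an outside footprint 5800×3540 mm (x × y), no floor or roof. The front and back walls (−y and +y sides) run the full x-width; the side walls fit between their inner faces. A door opening 778 mm wide and 2048 mm tall is cut through the front wall from the floor up, its −x edge 1007 mm from the wall's −x end.


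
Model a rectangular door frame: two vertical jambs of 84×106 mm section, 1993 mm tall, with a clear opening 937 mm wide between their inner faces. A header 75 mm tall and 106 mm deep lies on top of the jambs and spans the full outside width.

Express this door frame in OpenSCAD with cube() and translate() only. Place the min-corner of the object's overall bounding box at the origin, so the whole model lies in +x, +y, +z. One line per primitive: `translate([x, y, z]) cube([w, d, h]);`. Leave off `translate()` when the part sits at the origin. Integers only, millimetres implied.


cube([84, 106, 1993]);
translate([1021, 0, 0]) cube([84, 106, 1993]);
translate([0, 0, 1993]) cube([1105, 106, 75]);


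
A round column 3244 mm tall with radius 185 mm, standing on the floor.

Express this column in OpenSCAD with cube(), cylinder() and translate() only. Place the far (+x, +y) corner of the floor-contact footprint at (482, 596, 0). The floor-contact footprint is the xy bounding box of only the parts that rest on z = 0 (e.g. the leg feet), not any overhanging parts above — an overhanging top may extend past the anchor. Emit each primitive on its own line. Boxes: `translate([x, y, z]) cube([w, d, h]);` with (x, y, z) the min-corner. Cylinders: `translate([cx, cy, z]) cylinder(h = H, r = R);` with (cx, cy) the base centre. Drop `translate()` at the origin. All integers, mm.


translate([297, 411, 0]) cylinder(h = 3244, r = 185);


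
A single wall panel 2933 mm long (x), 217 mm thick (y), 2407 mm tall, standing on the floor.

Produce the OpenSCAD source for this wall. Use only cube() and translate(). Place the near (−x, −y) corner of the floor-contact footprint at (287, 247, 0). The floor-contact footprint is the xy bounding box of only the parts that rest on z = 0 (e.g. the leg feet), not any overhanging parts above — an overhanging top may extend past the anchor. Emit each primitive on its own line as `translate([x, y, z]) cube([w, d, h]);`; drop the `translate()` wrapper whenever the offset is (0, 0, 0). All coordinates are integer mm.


translate([287, 247, 0]) cube([2933, 217, 2407]);


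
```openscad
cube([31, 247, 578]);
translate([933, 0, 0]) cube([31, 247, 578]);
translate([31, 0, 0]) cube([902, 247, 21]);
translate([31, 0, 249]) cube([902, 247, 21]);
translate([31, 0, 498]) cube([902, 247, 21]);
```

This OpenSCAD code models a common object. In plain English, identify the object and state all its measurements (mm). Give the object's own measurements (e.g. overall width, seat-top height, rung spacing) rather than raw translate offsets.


An open bookshelf. Two side panels, each 31 mm thick, 247 mm deep and 578 mm tall, stand 964 mm apart (outside-to-outside). Between them sit 3 shelves, each 21 mm thick and 247 mm deep, spanning the full gap between the sides. The bottom shelf rests on the floor (its underside at z = 0) and the clear gap between one shelf's top and the next shelf's underside is 228 mm.


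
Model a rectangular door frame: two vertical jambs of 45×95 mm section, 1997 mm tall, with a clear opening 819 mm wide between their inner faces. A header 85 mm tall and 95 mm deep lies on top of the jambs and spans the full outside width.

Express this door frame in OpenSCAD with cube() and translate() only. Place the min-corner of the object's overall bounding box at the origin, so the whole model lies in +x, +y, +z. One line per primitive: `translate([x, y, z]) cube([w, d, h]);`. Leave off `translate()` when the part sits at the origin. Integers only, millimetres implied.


cube([45, 95, 1997]);
translate([864, 0, 0]) cube([45, 95, 1997]);
translate([0, 0, 1997]) cube([909, 95, 85]);


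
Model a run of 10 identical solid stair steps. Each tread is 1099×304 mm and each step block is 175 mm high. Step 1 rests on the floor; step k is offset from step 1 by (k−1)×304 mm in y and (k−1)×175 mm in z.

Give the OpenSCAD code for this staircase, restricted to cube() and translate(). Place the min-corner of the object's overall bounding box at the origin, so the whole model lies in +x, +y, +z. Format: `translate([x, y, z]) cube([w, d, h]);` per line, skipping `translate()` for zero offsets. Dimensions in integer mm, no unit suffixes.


cube([1099, 304, 175]);
translate([0, 304, 175]) cube([1099, 304, 175]);
translate([0, 608, 350]) cube([1099, 304, 175]);
translate([0, 912, 525]) cube([1099, 304, 175]);
translate([0, 1216, 700]) cube([1099, 304, 175]);
translate([0, 1520, 875]) cube([1099, 304, 175]);
translate([0, 1824, 1050]) cube([1099, 304, 175]);
translate([0, 2128, 1225]) cube([1099, 304, 175]);
translate([0, 2432, 1400]) cube([1099, 304, 175]);
translate([0, 2736, 1575]) cube([1099, 304, 175]);


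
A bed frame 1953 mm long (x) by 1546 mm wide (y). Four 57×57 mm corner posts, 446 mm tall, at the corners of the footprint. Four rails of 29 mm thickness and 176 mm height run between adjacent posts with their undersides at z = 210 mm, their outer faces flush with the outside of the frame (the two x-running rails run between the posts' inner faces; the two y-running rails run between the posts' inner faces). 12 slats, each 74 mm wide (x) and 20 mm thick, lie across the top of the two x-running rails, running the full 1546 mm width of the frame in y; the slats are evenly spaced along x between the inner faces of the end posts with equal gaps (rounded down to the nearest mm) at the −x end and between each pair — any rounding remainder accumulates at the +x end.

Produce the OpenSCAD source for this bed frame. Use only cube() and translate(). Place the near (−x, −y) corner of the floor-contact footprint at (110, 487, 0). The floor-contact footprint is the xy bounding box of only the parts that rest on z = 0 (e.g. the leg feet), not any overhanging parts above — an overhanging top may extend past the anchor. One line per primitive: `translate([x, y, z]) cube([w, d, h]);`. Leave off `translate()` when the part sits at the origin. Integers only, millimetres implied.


translate([110, 487, 0]) cube([57, 57, 446]);
translate([110, 1976, 0]) cube([57, 57, 446]);
translate([2006, 487, 0]) cube([57, 57, 446]);
translate([2006, 1976, 0]) cube([57, 57, 446]);
translate([167, 487, 210]) cube([1839, 29, 176]);
translate([167, 2004, 210]) cube([1839, 29, 176]);
translate([110, 544, 210]) cube([29, 1432, 176]);
translate([2034, 544, 210]) cube([29, 1432, 176]);
translate([240, 487, 386]) cube([74, 1546, 20]);
translate([387, 487, 386]) cube([74, 1546, 20]);
translate([534, 487, 386]) cube([74, 1546, 20]);
translate([681, 487, 386]) cube([74, 1546, 20]);
translate([828, 487, 386]) cube([74, 1546, 20]);
translate([975, 487, 386]) cube([74, 1546, 20]);
translate([1122, 487, 386]) cube([74, 1546, 20]);
translate([1269, 487, 386]) cube([74, 1546, 20]);
translate([1416, 487, 386]) cube([74, 1546, 20]);
translate([1563, 487, 386]) cube([74, 1546, 20]);
translate([1710, 487, 386]) cube([74, 1546, 20]);
translate([1857, 487, 386]) cube([74, 1546, 20]);
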